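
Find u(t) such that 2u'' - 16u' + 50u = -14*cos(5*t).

Divide through by 2: u'' - 8u' + 25u = -7*cos(5*t).
Characteristic equation r² - 8r + 25 = 0 has discriminant (-8)² - 4·(25) = -36 < 0, so r = 4 ± 3i.
Hence u_h = C1*cos(3*t)*exp(4*t) + C2*exp(4*t)*sin(3*t).
Try u_p = A*cos(5*t) + B*sin(5*t). Substituting and equating the coefficients of cos(5t) and sin(5t) gives A = 0, B = 7/40, so u_p = 7*sin(5*t)/40.

u = 7*sin(5*t)/40 + C1*cos(3*t)*exp(4*t) + C2*exp(4*t)*sin(3*t)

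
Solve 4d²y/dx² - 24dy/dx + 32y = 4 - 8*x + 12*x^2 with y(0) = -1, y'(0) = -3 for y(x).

Divide through by 4: y'' - 6y' + 8y = 1 - 2*x + 3*x^2.
Characteristic equation r² - 6r + 8 = 0 factors as (r - 4)(r - 2) = 0, so r = 4, 2.
Hence y_h = C1*exp(4*x) + C2*exp(2*x).
For the particular solution try y_p = A0 + A1*x + A2*x^2. Substituting and matching coefficients of each power of x gives A0 = 17/64, A1 = 5/16, A2 = 3/8, so y_p = 17/64 + 3*x^2/8 + 5*x/16.
General solution: y = 17/64 + 3*x^2/8 + 5*x/16 + C1*exp(4*x) + C2*exp(2*x).
Apply the initial conditions: y(0) = 17/64 + C1 + C2 = -1 and y'(0) = 5/16 + 2*C2 + 4*C1 = -3. Solving gives C1 = -25/64, C2 = -7/8.

y = 17/64 - 25*exp(4*x)/64 - 7*exp(2*x)/8 + 3*x**2/8 + 5*x/16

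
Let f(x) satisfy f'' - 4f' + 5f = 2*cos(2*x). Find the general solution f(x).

f = -16*sin(2*x)/65 + 2*cos(2*x)/65 + C1*cos(x)*exp(2*x) + C2*exp(2*x)*sin(x)

Characteristic equation r² - 4r + 5 = 0 has discriminant (-4)² - 4·(5) = -4 < 0, so r = 2 ± i.
Hence f_h = C1*cos(x)*exp(2*x) + C2*exp(2*x)*sin(x).
Try f_p = A*cos(2*x) + B*sin(2*x). Substituting and equating the coefficients of cos(2x) and sin(2x) gives A = 2/65, B = -16/65, so f_p = -16*sin(2*x)/65 + 2*cos(2*x)/65.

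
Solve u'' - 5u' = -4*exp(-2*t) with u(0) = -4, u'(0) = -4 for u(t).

Characteristic equation r² - 5r = 0 factors as (r - 5)r = 0, so r = 5, 0.
Hence u_h = C1*exp(5*t) + C2.
Try u_p = A*exp(-2*t). Substituting into the equation and dividing by exp(-2*t) gives A = -2/7, so u_p = -2*exp(-2*t)/7.
General solution: u = C2 - 2*exp(-2*t)/7 + C1*exp(5*t).
Apply the initial conditions: u(0) = -2/7 + C1 + C2 = -4 and u'(0) = 4/7 + 5*C1 = -4. Solving gives C1 = -32/35, C2 = -14/5.

u = -14/5 - 32*exp(5*t)/35 - 2*exp(-2*t)/7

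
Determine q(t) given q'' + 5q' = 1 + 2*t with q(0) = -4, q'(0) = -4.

q = -603/125 + t**2/5 + 3*t/25 + 103*exp(-5*t)/125

Characteristic equation r² + 5r = 0 factors as (r + 5)r = 0, so r = -5, 0.
Hence q_h = C1*exp(-5*t) + C2.
Since 0 is a characteristic root (multiplicity 1), multiply the polynomial trial by t: try q_p = t*(A0 + A1*t). Substituting and matching coefficients of each power of t gives A0 = 3/25, A1 = 1/5, so q_p = t^2/5 + 3*t/25.
General solution: q = C2 + t^2/5 + 3*t/25 + C1*exp(-5*t).
Apply the initial conditions: q(0) = C1 + C2 = -4 and q'(0) = 3/25 - 5*C1 = -4. Solving gives C1 = 103/125, C2 = -603/125.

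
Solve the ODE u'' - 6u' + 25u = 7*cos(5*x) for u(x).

Characteristic equation r² - 6r + 25 = 0 has discriminant (-6)² - 4·(25) = -64 < 0, so r = 3 ± 4i.
Hence u_h = C1*cos(4*x)*exp(3*x) + C2*exp(3*x)*sin(4*x).
Try u_p = A*cos(5*x) + B*sin(5*x). Substituting and equating the coefficients of cos(5x) and sin(5x) gives A = 0, B = -7/30, so u_p = -7*sin(5*x)/30.

u = -7*sin(5*x)/30 + C1*cos(4*x)*exp(3*x) + C2*exp(3*x)*sin(4*x)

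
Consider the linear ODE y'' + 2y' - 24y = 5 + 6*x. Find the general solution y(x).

Characteristic equation r² + 2r - 24 = 0 factors as (r + 6)(r - 4) = 0, so r = -6, 4.
Hence y_h = C1*exp(-6*x) + C2*exp(4*x).
For the particular solution try y_p = A0 + A1*x. Substituting and matching coefficients of each power of x gives A0 = -11/48, A1 = -1/4, so y_p = -11/48 - x/4.

y = -11/48 - x/4 + C1*exp(-6*x) + C2*exp(4*x)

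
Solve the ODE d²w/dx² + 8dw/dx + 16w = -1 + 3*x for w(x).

w = -5/32 + 3*x/16 + C1*exp(-4*x) + C2*x*exp(-4*x)

Characteristic equation r² + 8r + 16 = 0 has discriminant (8)² - 4·(16) = 0, so r = -4 is a repeated root.
Hence w_h = (C1 + C2*x)*exp(-4*x).
For the particular solution try w_p = A0 + A1*x. Substituting and matching coefficients of each power of x gives A0 = -5/32, A1 = 3/16, so w_p = -5/32 + 3*x/16.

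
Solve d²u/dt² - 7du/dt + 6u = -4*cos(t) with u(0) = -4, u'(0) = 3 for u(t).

Characteristic equation r² - 7r + 6 = 0 factors as (r - 1)(r - 6) = 0, so r = 1, 6.
Hence u_h = C1*exp(t) + C2*exp(6*t).
Try u_p = A*cos(t) + B*sin(t). Substituting and equating the coefficients of cos(t) and sin(t) gives A = -10/37, B = 14/37, so u_p = -10*cos(t)/37 + 14*sin(t)/37.
General solution: u = -10*cos(t)/37 + 14*sin(t)/37 + C1*exp(t) + C2*exp(6*t).
Apply the initial conditions: u(0) = -10/37 + C1 + C2 = -4 and u'(0) = 14/37 + C1 + 6*C2 = 3. Solving gives C1 = -5, C2 = 47/37.

u = -5*exp(t) - 10*cos(t)/37 + 14*sin(t)/37 + 47*exp(6*t)/37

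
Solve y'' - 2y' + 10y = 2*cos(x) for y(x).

Characteristic equation r² - 2r + 10 = 0 has discriminant (-2)² - 4·(10) = -36 < 0, so r = 1 ± 3i.
Hence y_h = C1*cos(3*x)*exp(x) + C2*exp(x)*sin(3*x).
Try y_p = A*cos(x) + B*sin(x). Substituting and equating the coefficients of cos(x) and sin(x) gives A = 18/85, B = -4/85, so y_p = -4*sin(x)/85 + 18*cos(x)/85.

y = -4*sin(x)/85 + 18*cos(x)/85 + C1*cos(3*x)*exp(x) + C2*exp(x)*sin(3*x)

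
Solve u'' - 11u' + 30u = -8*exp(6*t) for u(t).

Characteristic equation r² - 11r + 30 = 0 factors as (r - 6)(r - 5) = 0, so r = 6, 5.
Hence u_h = C1*exp(6*t) + C2*exp(5*t).
Since exp(6*t) solves the homogeneous equation (r = 6 is a root of multiplicity 1), multiply the trial by t. Try u_p = A*t*exp(6*t). Substituting into the equation and dividing by exp(6*t) gives A = -8, so u_p = -8*t*exp(6*t).

u = C1*exp(6*t) + C2*exp(5*t) - 8*t*exp(6*t)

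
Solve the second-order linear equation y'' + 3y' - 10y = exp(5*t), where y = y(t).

y = exp(5*t)/30 + C1*exp(2*t) + C2*exp(-5*t)

Characteristic equation r² + 3r - 10 = 0 factors as (r - 2)(r + 5) = 0, so r = 2, -5.
Hence y_h = C1*exp(2*t) + C2*exp(-5*t).
Try y_p = A*exp(5*t). Substituting into the equation and dividing by exp(5*t) gives A = 1/30, so y_p = exp(5*t)/30.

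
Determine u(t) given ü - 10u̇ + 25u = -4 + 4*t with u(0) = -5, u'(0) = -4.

u = -12/125 - 613*exp(5*t)/125 + 4*t/25 + 509*t*exp(5*t)/25

Characteristic equation r² - 10r + 25 = 0 has discriminant (-10)² - 4·(25) = 0, so r = 5 is a repeated root.
Hence u_h = (C1 + C2*t)*exp(5*t).
For the particular solution try u_p = A0 + A1*t. Substituting and matching coefficients of each power of t gives A0 = -12/125, A1 = 4/25, so u_p = -12/125 + 4*t/25.
General solution: u = -12/125 + 4*t/25 + C1*exp(5*t) + C2*t*exp(5*t).
Apply the initial conditions: u(0) = -12/125 + C1 = -5 and u'(0) = 4/25 + C2 + 5*C1 = -4. Solving gives C1 = -613/125, C2 = 509/25.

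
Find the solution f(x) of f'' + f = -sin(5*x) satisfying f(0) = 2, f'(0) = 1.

f = 2*cos(x) + sin(5*x)/24 + 19*sin(x)/24

Characteristic equation r² + 1 = 0 has discriminant (0)² - 4·(1) = -4 < 0, so r = ± i.
Hence f_h = C1*cos(x) + C2*sin(x).
Try f_p = A*cos(5*x) + B*sin(5*x). Substituting and equating the coefficients of cos(5x) and sin(5x) gives A = 0, B = 1/24, so f_p = sin(5*x)/24.
General solution: f = sin(5*x)/24 + C1*cos(x) + C2*sin(x).
Apply the initial conditions: f(0) = C1 = 2 and f'(0) = 5/24 + C2 = 1. Solving gives C1 = 2, C2 = 19/24.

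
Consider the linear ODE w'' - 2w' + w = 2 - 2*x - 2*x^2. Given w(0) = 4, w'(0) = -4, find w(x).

Characteristic equation r² - 2r + 1 = 0 has discriminant (-2)² - 4·(1) = 0, so r = 1 is a repeated root.
Hence w_h = (C1 + C2*x)*exp(x).
For the particular solution try w_p = A0 + A1*x + A2*x^2. Substituting and matching coefficients of each power of x gives A0 = -14, A1 = -10, A2 = -2, so w_p = -14 - 10*x - 2*x^2.
General solution: w = -14 - 10*x - 2*x^2 + C1*exp(x) + C2*x*exp(x).
Apply the initial conditions: w(0) = -14 + C1 = 4 and w'(0) = -10 + C1 + C2 = -4. Solving gives C1 = 18, C2 = -12.

w = -14 - 10*x - 2*x**2 + 18*exp(x) - 12*x*exp(x)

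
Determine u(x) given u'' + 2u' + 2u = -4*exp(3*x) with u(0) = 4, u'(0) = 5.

Characteristic equation r² + 2r + 2 = 0 has discriminant (2)² - 4·(2) = -4 < 0, so r = -1 ± i.
Hence u_h = C1*cos(x)*exp(-x) + C2*exp(-x)*sin(x).
Try u_p = A*exp(3*x). Substituting into the equation and dividing by exp(3*x) gives A = -4/17, so u_p = -4*exp(3*x)/17.
General solution: u = -4*exp(3*x)/17 + C1*cos(x)*exp(-x) + C2*exp(-x)*sin(x).
Apply the initial conditions: u(0) = -4/17 + C1 = 4 and u'(0) = -12/17 + C2 - C1 = 5. Solving gives C1 = 72/17, C2 = 169/17.

u = -4*exp(3*x)/17 + 72*cos(x)*exp(-x)/17 + 169*exp(-x)*sin(x)/17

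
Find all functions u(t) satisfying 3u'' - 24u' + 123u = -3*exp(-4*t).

Divide through by 3: u'' - 8u' + 41u = -exp(-4*t).
Characteristic equation r² - 8r + 41 = 0 has discriminant (-8)² - 4·(41) = -100 < 0, so r = 4 ± 5i.
Hence u_h = C1*cos(5*t)*exp(4*t) + C2*exp(4*t)*sin(5*t).
Try u_p = A*exp(-4*t). Substituting into the equation and dividing by exp(-4*t) gives A = -1/89, so u_p = -exp(-4*t)/89.

u = -exp(-4*t)/89 + C1*cos(5*t)*exp(4*t) + C2*exp(4*t)*sin(5*t)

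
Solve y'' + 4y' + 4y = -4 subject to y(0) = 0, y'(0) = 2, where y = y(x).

Characteristic equation r² + 4r + 4 = 0 has discriminant (4)² - 4·(4) = 0, so r = -2 is a repeated root.
Hence y_h = (C1 + C2*x)*exp(-2*x).
For the particular solution try y_p = A0. Substituting and matching coefficients of each power of x gives A0 = -1, so y_p = -1.
General solution: y = -1 + C1*exp(-2*x) + C2*x*exp(-2*x).
Apply the initial conditions: y(0) = -1 + C1 = 0 and y'(0) = C2 - 2*C1 = 2. Solving gives C1 = 1, C2 = 4.

y = -1 + 4*x*exp(-2*x) + exp(-2*x)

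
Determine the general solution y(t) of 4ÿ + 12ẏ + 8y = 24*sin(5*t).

Divide through by 4: y'' + 3y' + 2y = 6*sin(5*t).
Characteristic equation r² + 3r + 2 = 0 factors as (r + 1)(r + 2) = 0, so r = -1, -2.
Hence y_h = C1*exp(-t) + C2*exp(-2*t).
Try y_p = A*cos(5*t) + B*sin(5*t). Substituting and equating the coefficients of cos(5t) and sin(5t) gives A = -45/377, B = -69/377, so y_p = -69*sin(5*t)/377 - 45*cos(5*t)/377.

y = -69*sin(5*t)/377 - 45*cos(5*t)/377 + C1*exp(-t) + C2*exp(-2*t)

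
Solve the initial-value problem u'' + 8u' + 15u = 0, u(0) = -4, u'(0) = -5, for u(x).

u = -25*exp(-3*x)/2 + 17*exp(-5*x)/2

Characteristic equation r² + 8r + 15 = 0 factors as (r + 3)(r + 5) = 0, so r = -3, -5.
Hence u_h = C1*exp(-3*x) + C2*exp(-5*x).
Apply the initial conditions: u(0) = C1 + C2 = -4 and u'(0) = -5*C2 - 3*C1 = -5. Solving gives C1 = -25/2, C2 = 17/2.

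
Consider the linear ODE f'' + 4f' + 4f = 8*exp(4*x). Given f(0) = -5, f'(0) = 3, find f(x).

f = -47*exp(-2*x)/9 + 2*exp(4*x)/9 - 25*x*exp(-2*x)/3

Characteristic equation r² + 4r + 4 = 0 has discriminant (4)² - 4·(4) = 0, so r = -2 is a repeated root.
Hence f_h = (C1 + C2*x)*exp(-2*x).
Try f_p = A*exp(4*x). Substituting into the equation and dividing by exp(4*x) gives A = 2/9, so f_p = 2*exp(4*x)/9.
General solution: f = 2*exp(4*x)/9 + C1*exp(-2*x) + C2*x*exp(-2*x).
Apply the initial conditions: f(0) = 2/9 + C1 = -5 and f'(0) = 8/9 + C2 - 2*C1 = 3. Solving gives C1 = -47/9, C2 = -25/3.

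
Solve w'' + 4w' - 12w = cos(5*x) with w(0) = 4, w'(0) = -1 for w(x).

Characteristic equation r² + 4r - 12 = 0 factors as (r - 2)(r + 6) = 0, so r = 2, -6.
Hence w_h = C1*exp(2*x) + C2*exp(-6*x).
Try w_p = A*cos(5*x) + B*sin(5*x). Substituting and equating the coefficients of cos(5x) and sin(5x) gives A = -37/1769, B = 20/1769, so w_p = -37*cos(5*x)/1769 + 20*sin(5*x)/1769.
General solution: w = -37*cos(5*x)/1769 + 20*sin(5*x)/1769 + C1*exp(2*x) + C2*exp(-6*x).
Apply the initial conditions: w(0) = -37/1769 + C1 + C2 = 4 and w'(0) = 100/1769 - 6*C2 + 2*C1 = -1. Solving gives C1 = 669/232, C2 = 555/488.

w = -37*cos(5*x)/1769 + 20*sin(5*x)/1769 + 555*exp(-6*x)/488 + 669*exp(2*x)/232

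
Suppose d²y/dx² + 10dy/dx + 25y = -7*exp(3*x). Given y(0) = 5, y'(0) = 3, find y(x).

y = -7*exp(3*x)/64 + 327*exp(-5*x)/64 + 231*x*exp(-5*x)/8

Characteristic equation r² + 10r + 25 = 0 has discriminant (10)² - 4·(25) = 0, so r = -5 is a repeated root.
Hence y_h = (C1 + C2*x)*exp(-5*x).
Try y_p = A*exp(3*x). Substituting into the equation and dividing by exp(3*x) gives A = -7/64, so y_p = -7*exp(3*x)/64.
General solution: y = -7*exp(3*x)/64 + C1*exp(-5*x) + C2*x*exp(-5*x).
Apply the initial conditions: y(0) = -7/64 + C1 = 5 and y'(0) = -21/64 + C2 - 5*C1 = 3. Solving gives C1 = 327/64, C2 = 231/8.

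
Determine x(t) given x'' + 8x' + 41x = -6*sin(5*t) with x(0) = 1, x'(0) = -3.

x = -3*sin(5*t)/58 + 15*cos(5*t)/116 + 43*exp(-4*t)*sin(5*t)/290 + 101*cos(5*t)*exp(-4*t)/116

Characteristic equation r² + 8r + 41 = 0 has discriminant (8)² - 4·(41) = -100 < 0, so r = -4 ± 5i.
Hence x_h = C1*cos(5*t)*exp(-4*t) + C2*exp(-4*t)*sin(5*t).
Try x_p = A*cos(5*t) + B*sin(5*t). Substituting and equating the coefficients of cos(5t) and sin(5t) gives A = 15/116, B = -3/58, so x_p = -3*sin(5*t)/58 + 15*cos(5*t)/116.
General solution: x = -3*sin(5*t)/58 + 15*cos(5*t)/116 + C1*cos(5*t)*exp(-4*t) + C2*exp(-4*t)*sin(5*t).
Apply the initial conditions: x(0) = 15/116 + C1 = 1 and x'(0) = -15/58 - 4*C1 + 5*C2 = -3. Solving gives C1 = 101/116, C2 = 43/290.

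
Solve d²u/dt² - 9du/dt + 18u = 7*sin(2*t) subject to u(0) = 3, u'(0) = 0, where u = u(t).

Characteristic equation r² - 9r + 18 = 0 factors as (r - 6)(r - 3) = 0, so r = 6, 3.
Hence u_h = C1*exp(6*t) + C2*exp(3*t).
Try u_p = A*cos(2*t) + B*sin(2*t). Substituting and equating the coefficients of cos(2t) and sin(2t) gives A = 63/260, B = 49/260, so u_p = 49*sin(2*t)/260 + 63*cos(2*t)/260.
General solution: u = 49*sin(2*t)/260 + 63*cos(2*t)/260 + C1*exp(6*t) + C2*exp(3*t).
Apply the initial conditions: u(0) = 63/260 + C1 + C2 = 3 and u'(0) = 49/130 + 3*C2 + 6*C1 = 0. Solving gives C1 = -173/60, C2 = 220/39.

u = -173*exp(6*t)/60 + 49*sin(2*t)/260 + 63*cos(2*t)/260 + 220*exp(3*t)/39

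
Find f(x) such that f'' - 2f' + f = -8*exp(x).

Characteristic equation r² - 2r + 1 = 0 has discriminant (-2)² - 4·(1) = 0, so r = 1 is a repeated root.
Hence f_h = (C1 + C2*x)*exp(x).
Since exp(x) solves the homogeneous equation (r = 1 is a root of multiplicity 2), multiply the trial by x^2. Try f_p = A*x^2*exp(x). Substituting into the equation and dividing by exp(x) gives A = -4, so f_p = -4*x^2*exp(x).

f = C1*exp(x) - 4*x**2*exp(x) + C2*x*exp(x)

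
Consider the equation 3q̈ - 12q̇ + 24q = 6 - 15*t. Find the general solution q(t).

q = -1/16 - 5*t/8 + C1*cos(2*t)*exp(2*t) + C2*exp(2*t)*sin(2*t)

Divide through by 3: q'' - 4q' + 8q = 2 - 5*t.
Characteristic equation r² - 4r + 8 = 0 has discriminant (-4)² - 4·(8) = -16 < 0, so r = 2 ± 2i.
Hence q_h = C1*cos(2*t)*exp(2*t) + C2*exp(2*t)*sin(2*t).
For the particular solution try q_p = A0 + A1*t. Substituting and matching coefficients of each power of t gives A0 = -1/16, A1 = -5/8, so q_p = -1/16 - 5*t/8.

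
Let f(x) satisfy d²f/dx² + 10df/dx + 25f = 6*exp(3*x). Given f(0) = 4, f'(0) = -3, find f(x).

Characteristic equation r² + 10r + 25 = 0 has discriminant (10)² - 4·(25) = 0, so r = -5 is a repeated root.
Hence f_h = (C1 + C2*x)*exp(-5*x).
Try f_p = A*exp(3*x). Substituting into the equation and dividing by exp(3*x) gives A = 3/32, so f_p = 3*exp(3*x)/32.
General solution: f = 3*exp(3*x)/32 + C1*exp(-5*x) + C2*x*exp(-5*x).
Apply the initial conditions: f(0) = 3/32 + C1 = 4 and f'(0) = 9/32 + C2 - 5*C1 = -3. Solving gives C1 = 125/32, C2 = 65/4.

f = 3*exp(3*x)/32 + 125*exp(-5*x)/32 + 65*x*exp(-5*x)/4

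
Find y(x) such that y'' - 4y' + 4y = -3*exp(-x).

Characteristic equation r² - 4r + 4 = 0 has discriminant (-4)² - 4·(4) = 0, so r = 2 is a repeated root.
Hence y_h = (C1 + C2*x)*exp(2*x).
Try y_p = A*exp(-x). Substituting into the equation and dividing by exp(-x) gives A = -1/3, so y_p = -exp(-x)/3.

y = -exp(-x)/3 + C1*exp(2*x) + C2*x*exp(2*x)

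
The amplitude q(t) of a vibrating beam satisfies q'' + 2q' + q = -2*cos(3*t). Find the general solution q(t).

Characteristic equation r² + 2r + 1 = 0 has discriminant (2)² - 4·(1) = 0, so r = -1 is a repeated root.
Hence q_h = (C1 + C2*t)*exp(-t).
Try q_p = A*cos(3*t) + B*sin(3*t). Substituting and equating the coefficients of cos(3t) and sin(3t) gives A = 4/25, B = -3/25, so q_p = -3*sin(3*t)/25 + 4*cos(3*t)/25.

q = -3*sin(3*t)/25 + 4*cos(3*t)/25 + C1*exp(-t) + C2*t*exp(-t)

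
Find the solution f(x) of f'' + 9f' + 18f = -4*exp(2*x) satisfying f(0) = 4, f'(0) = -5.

f = -5*exp(-6*x)/2 - exp(2*x)/10 + 33*exp(-3*x)/5

Characteristic equation r² + 9r + 18 = 0 factors as (r + 3)(r + 6) = 0, so r = -3, -6.
Hence f_h = C1*exp(-3*x) + C2*exp(-6*x).
Try f_p = A*exp(2*x). Substituting into the equation and dividing by exp(2*x) gives A = -1/10, so f_p = -exp(2*x)/10.
General solution: f = -exp(2*x)/10 + C1*exp(-3*x) + C2*exp(-6*x).
Apply the initial conditions: f(0) = -1/10 + C1 + C2 = 4 and f'(0) = -1/5 - 6*C2 - 3*C1 = -5. Solving gives C1 = 33/5, C2 = -5/2.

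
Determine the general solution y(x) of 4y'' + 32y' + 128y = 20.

y = 5/32 + C1*cos(4*x)*exp(-4*x) + C2*exp(-4*x)*sin(4*x)

Divide through by 4: y'' + 8y' + 32y = 5.
Characteristic equation r² + 8r + 32 = 0 has discriminant (8)² - 4·(32) = -64 < 0, so r = -4 ± 4i.
Hence y_h = C1*cos(4*x)*exp(-4*x) + C2*exp(-4*x)*sin(4*x).
For the particular solution try y_p = A0. Substituting and matching coefficients of each power of x gives A0 = 5/32, so y_p = 5/32.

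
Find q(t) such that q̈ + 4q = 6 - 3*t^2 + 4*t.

q = 15/8 + t - 3*t**2/4 + C1*cos(2*t) + C2*sin(2*t)

Characteristic equation r² + 4 = 0 has discriminant (0)² - 4·(4) = -16 < 0, so r = ± 2i.
Hence q_h = C1*cos(2*t) + C2*sin(2*t).
For the particular solution try q_p = A0 + A1*t + A2*t^2. Substituting and matching coefficients of each power of t gives A0 = 15/8, A1 = 1, A2 = -3/4, so q_p = 15/8 + t - 3*t^2/4.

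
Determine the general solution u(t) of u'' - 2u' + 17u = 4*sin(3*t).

u = 6*cos(3*t)/25 + 8*sin(3*t)/25 + C1*cos(4*t)*exp(t) + C2*exp(t)*sin(4*t)

Characteristic equation r² - 2r + 17 = 0 has discriminant (-2)² - 4·(17) = -64 < 0, so r = 1 ± 4i.
Hence u_h = C1*cos(4*t)*exp(t) + C2*exp(t)*sin(4*t).
Try u_p = A*cos(3*t) + B*sin(3*t). Substituting and equating the coefficients of cos(3t) and sin(3t) gives A = 6/25, B = 8/25, so u_p = 6*cos(3*t)/25 + 8*sin(3*t)/25.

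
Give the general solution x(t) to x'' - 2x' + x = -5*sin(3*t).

x = -3*cos(3*t)/10 + 2*sin(3*t)/5 + C1*exp(t) + C2*t*exp(t)

Characteristic equation r² - 2r + 1 = 0 has discriminant (-2)² - 4·(1) = 0, so r = 1 is a repeated root.
Hence x_h = (C1 + C2*t)*exp(t).
Try x_p = A*cos(3*t) + B*sin(3*t). Substituting and equating the coefficients of cos(3t) and sin(3t) gives A = -3/10, B = 2/5, so x_p = -3*cos(3*t)/10 + 2*sin(3*t)/5.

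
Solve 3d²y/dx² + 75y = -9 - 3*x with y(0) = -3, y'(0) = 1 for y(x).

Divide through by 3: y'' + 25y = -3 - x.
Characteristic equation r² + 25 = 0 has discriminant (0)² - 4·(25) = -100 < 0, so r = ± 5i.
Hence y_h = C1*cos(5*x) + C2*sin(5*x).
For the particular solution try y_p = A0 + A1*x. Substituting and matching coefficients of each power of x gives A0 = -3/25, A1 = -1/25, so y_p = -3/25 - x/25.
General solution: y = -3/25 - x/25 + C1*cos(5*x) + C2*sin(5*x).
Apply the initial conditions: y(0) = -3/25 + C1 = -3 and y'(0) = -1/25 + 5*C2 = 1. Solving gives C1 = -72/25, C2 = 26/125.

y = -3/25 - 72*cos(5*x)/25 - x/25 + 26*sin(5*x)/125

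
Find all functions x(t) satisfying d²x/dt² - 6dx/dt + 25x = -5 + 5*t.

Characteristic equation r² - 6r + 25 = 0 has discriminant (-6)² - 4·(25) = -64 < 0, so r = 3 ± 4i.
Hence x_h = C1*cos(4*t)*exp(3*t) + C2*exp(3*t)*sin(4*t).
For the particular solution try x_p = A0 + A1*t. Substituting and matching coefficients of each power of t gives A0 = -19/125, A1 = 1/5, so x_p = -19/125 + t/5.

x = -19/125 + t/5 + C1*cos(4*t)*exp(3*t) + C2*exp(3*t)*sin(4*t)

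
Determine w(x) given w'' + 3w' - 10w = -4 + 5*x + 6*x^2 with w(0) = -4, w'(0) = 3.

Characteristic equation r² + 3r - 10 = 0 factors as (r - 2)(r + 5) = 0, so r = 2, -5.
Hence w_h = C1*exp(2*x) + C2*exp(-5*x).
For the particular solution try w_p = A0 + A1*x + A2*x^2. Substituting and matching coefficients of each power of x gives A0 = 11/500, A1 = -43/50, A2 = -3/5, so w_p = 11/500 - 43*x/50 - 3*x^2/5.
General solution: w = 11/500 - 43*x/50 - 3*x^2/5 + C1*exp(2*x) + C2*exp(-5*x).
Apply the initial conditions: w(0) = 11/500 + C1 + C2 = -4 and w'(0) = -43/50 - 5*C2 + 2*C1 = 3. Solving gives C1 = -65/28, C2 = -1488/875.

w = 11/500 - 1488*exp(-5*x)/875 - 65*exp(2*x)/28 - 43*x/50 - 3*x**2/5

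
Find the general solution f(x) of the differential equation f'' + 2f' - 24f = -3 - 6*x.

f = 7/48 + x/4 + C1*exp(4*x) + C2*exp(-6*x)

Characteristic equation r² + 2r - 24 = 0 factors as (r - 4)(r + 6) = 0, so r = 4, -6.
Hence f_h = C1*exp(4*x) + C2*exp(-6*x).
For the particular solution try f_p = A0 + A1*x. Substituting and matching coefficients of each power of x gives A0 = 7/48, A1 = 1/4, so f_p = 7/48 + x/4.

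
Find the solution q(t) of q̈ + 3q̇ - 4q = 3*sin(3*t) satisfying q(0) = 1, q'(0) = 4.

Characteristic equation r² + 3r - 4 = 0 factors as (r + 4)(r - 1) = 0, so r = -4, 1.
Hence q_h = C1*exp(-4*t) + C2*exp(t).
Try q_p = A*cos(3*t) + B*sin(3*t). Substituting and equating the coefficients of cos(3t) and sin(3t) gives A = -27/250, B = -39/250, so q_p = -39*sin(3*t)/250 - 27*cos(3*t)/250.
General solution: q = -39*sin(3*t)/250 - 27*cos(3*t)/250 + C1*exp(-4*t) + C2*exp(t).
Apply the initial conditions: q(0) = -27/250 + C1 + C2 = 1 and q'(0) = -117/250 + C2 - 4*C1 = 4. Solving gives C1 = -84/125, C2 = 89/50.

q = -84*exp(-4*t)/125 - 39*sin(3*t)/250 - 27*cos(3*t)/250 + 89*exp(t)/50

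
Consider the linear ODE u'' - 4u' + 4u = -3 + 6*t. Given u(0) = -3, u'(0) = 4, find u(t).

Characteristic equation r² - 4r + 4 = 0 has discriminant (-4)² - 4·(4) = 0, so r = 2 is a repeated root.
Hence u_h = (C1 + C2*t)*exp(2*t).
For the particular solution try u_p = A0 + A1*t. Substituting and matching coefficients of each power of t gives A0 = 3/4, A1 = 3/2, so u_p = 3/4 + 3*t/2.
General solution: u = 3/4 + 3*t/2 + C1*exp(2*t) + C2*t*exp(2*t).
Apply the initial conditions: u(0) = 3/4 + C1 = -3 and u'(0) = 3/2 + C2 + 2*C1 = 4. Solving gives C1 = -15/4, C2 = 10.

u = 3/4 - 15*exp(2*t)/4 + 3*t/2 + 10*t*exp(2*t)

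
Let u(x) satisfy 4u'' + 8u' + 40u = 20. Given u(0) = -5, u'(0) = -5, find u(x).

u = 1/2 - 11*cos(3*x)*exp(-x)/2 - 7*exp(-x)*sin(3*x)/2

Divide through by 4: u'' + 2u' + 10u = 5.
Characteristic equation r² + 2r + 10 = 0 has discriminant (2)² - 4·(10) = -36 < 0, so r = -1 ± 3i.
Hence u_h = C1*cos(3*x)*exp(-x) + C2*exp(-x)*sin(3*x).
For the particular solution try u_p = A0. Substituting and matching coefficients of each power of x gives A0 = 1/2, so u_p = 1/2.
General solution: u = 1/2 + C1*cos(3*x)*exp(-x) + C2*exp(-x)*sin(3*x).
Apply the initial conditions: u(0) = 1/2 + C1 = -5 and u'(0) = -C1 + 3*C2 = -5. Solving gives C1 = -11/2, C2 = -7/2.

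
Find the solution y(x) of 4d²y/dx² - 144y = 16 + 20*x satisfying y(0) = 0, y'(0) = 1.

Divide through by 4: y'' - 36y = 4 + 5*x.
Characteristic equation r² - 36 = 0 factors as (r + 6)(r - 6) = 0, so r = -6, 6.
Hence y_h = C1*exp(-6*x) + C2*exp(6*x).
For the particular solution try y_p = A0 + A1*x. Substituting and matching coefficients of each power of x gives A0 = -1/9, A1 = -5/36, so y_p = -1/9 - 5*x/36.
General solution: y = -1/9 - 5*x/36 + C1*exp(-6*x) + C2*exp(6*x).
Apply the initial conditions: y(0) = -1/9 + C1 + C2 = 0 and y'(0) = -5/36 - 6*C1 + 6*C2 = 1. Solving gives C1 = -17/432, C2 = 65/432.

y = -1/9 - 17*exp(-6*x)/432 - 5*x/36 + 65*exp(6*x)/432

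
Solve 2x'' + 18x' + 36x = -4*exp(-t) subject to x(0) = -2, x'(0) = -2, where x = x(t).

x = -13*exp(-3*t)/3 - exp(-t)/5 + 38*exp(-6*t)/15

Divide through by 2: x'' + 9x' + 18x = -2*exp(-t).
Characteristic equation r² + 9r + 18 = 0 factors as (r + 3)(r + 6) = 0, so r = -3, -6.
Hence x_h = C1*exp(-3*t) + C2*exp(-6*t).
Try x_p = A*exp(-t). Substituting into the equation and dividing by exp(-t) gives A = -1/5, so x_p = -exp(-t)/5.
General solution: x = -exp(-t)/5 + C1*exp(-3*t) + C2*exp(-6*t).
Apply the initial conditions: x(0) = -1/5 + C1 + C2 = -2 and x'(0) = 1/5 - 6*C2 - 3*C1 = -2. Solving gives C1 = -13/3, C2 = 38/15.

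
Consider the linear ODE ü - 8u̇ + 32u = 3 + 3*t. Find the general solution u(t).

Characteristic equation r² - 8r + 32 = 0 has discriminant (-8)² - 4·(32) = -64 < 0, so r = 4 ± 4i.
Hence u_h = C1*cos(4*t)*exp(4*t) + C2*exp(4*t)*sin(4*t).
For the particular solution try u_p = A0 + A1*t. Substituting and matching coefficients of each power of t gives A0 = 15/128, A1 = 3/32, so u_p = 15/128 + 3*t/32.

u = 15/128 + 3*t/32 + C1*cos(4*t)*exp(4*t) + C2*exp(4*t)*sin(4*t)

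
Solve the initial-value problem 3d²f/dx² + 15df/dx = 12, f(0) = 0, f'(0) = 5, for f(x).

f = 21/25 - 21*exp(-5*x)/25 + 4*x/5

Divide through by 3: f'' + 5f' = 4.
Characteristic equation r² + 5r = 0 factors as (r + 5)r = 0, so r = -5, 0.
Hence f_h = C1*exp(-5*x) + C2.
Since 0 is a characteristic root (multiplicity 1), multiply the polynomial trial by x: try f_p = A0*x. Substituting and matching coefficients of each power of x gives A0 = 4/5, so f_p = 4*x/5.
General solution: f = C2 + 4*x/5 + C1*exp(-5*x).
Apply the initial conditions: f(0) = C1 + C2 = 0 and f'(0) = 4/5 - 5*C1 = 5. Solving gives C1 = -21/25, C2 = 21/25.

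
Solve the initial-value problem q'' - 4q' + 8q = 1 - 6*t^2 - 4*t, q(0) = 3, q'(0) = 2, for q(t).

q = -5/16 - 5*t/4 - 3*t**2/4 - 27*exp(2*t)*sin(2*t)/16 + 53*cos(2*t)*exp(2*t)/16

Characteristic equation r² - 4r + 8 = 0 has discriminant (-4)² - 4·(8) = -16 < 0, so r = 2 ± 2i.
Hence q_h = C1*cos(2*t)*exp(2*t) + C2*exp(2*t)*sin(2*t).
For the particular solution try q_p = A0 + A1*t + A2*t^2. Substituting and matching coefficients of each power of t gives A0 = -5/16, A1 = -5/4, A2 = -3/4, so q_p = -5/16 - 5*t/4 - 3*t^2/4.
General solution: q = -5/16 - 5*t/4 - 3*t^2/4 + C1*cos(2*t)*exp(2*t) + C2*exp(2*t)*sin(2*t).
Apply the initial conditions: q(0) = -5/16 + C1 = 3 and q'(0) = -5/4 + 2*C1 + 2*C2 = 2. Solving gives C1 = 53/16, C2 = -27/16.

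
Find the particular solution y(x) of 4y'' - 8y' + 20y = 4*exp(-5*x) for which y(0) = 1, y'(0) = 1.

y = exp(-5*x)/40 + 3*exp(x)*sin(2*x)/40 + 39*cos(2*x)*exp(x)/40

Divide through by 4: y'' - 2y' + 5y = exp(-5*x).
Characteristic equation r² - 2r + 5 = 0 has discriminant (-2)² - 4·(5) = -16 < 0, so r = 1 ± 2i.
Hence y_h = C1*cos(2*x)*exp(x) + C2*exp(x)*sin(2*x).
Try y_p = A*exp(-5*x). Substituting into the equation and dividing by exp(-5*x) gives A = 1/40, so y_p = exp(-5*x)/40.
General solution: y = exp(-5*x)/40 + C1*cos(2*x)*exp(x) + C2*exp(x)*sin(2*x).
Apply the initial conditions: y(0) = 1/40 + C1 = 1 and y'(0) = -1/8 + C1 + 2*C2 = 1. Solving gives C1 = 39/40, C2 = 3/40.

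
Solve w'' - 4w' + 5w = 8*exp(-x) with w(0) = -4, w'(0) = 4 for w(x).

Characteristic equation r² - 4r + 5 = 0 has discriminant (-4)² - 4·(5) = -4 < 0, so r = 2 ± i.
Hence w_h = C1*cos(x)*exp(2*x) + C2*exp(2*x)*sin(x).
Try w_p = A*exp(-x). Substituting into the equation and dividing by exp(-x) gives A = 4/5, so w_p = 4*exp(-x)/5.
General solution: w = 4*exp(-x)/5 + C1*cos(x)*exp(2*x) + C2*exp(2*x)*sin(x).
Apply the initial conditions: w(0) = 4/5 + C1 = -4 and w'(0) = -4/5 + C2 + 2*C1 = 4. Solving gives C1 = -24/5, C2 = 72/5.

w = 4*exp(-x)/5 - 24*cos(x)*exp(2*x)/5 + 72*exp(2*x)*sin(x)/5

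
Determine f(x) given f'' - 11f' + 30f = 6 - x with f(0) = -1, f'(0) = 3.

f = 169/900 - 254*exp(5*x)/25 - x/30 + 323*exp(6*x)/36

Characteristic equation r² - 11r + 30 = 0 factors as (r - 6)(r - 5) = 0, so r = 6, 5.
Hence f_h = C1*exp(6*x) + C2*exp(5*x).
For the particular solution try f_p = A0 + A1*x. Substituting and matching coefficients of each power of x gives A0 = 169/900, A1 = -1/30, so f_p = 169/900 - x/30.
General solution: f = 169/900 - x/30 + C1*exp(6*x) + C2*exp(5*x).
Apply the initial conditions: f(0) = 169/900 + C1 + C2 = -1 and f'(0) = -1/30 + 5*C2 + 6*C1 = 3. Solving gives C1 = 323/36, C2 = -254/25.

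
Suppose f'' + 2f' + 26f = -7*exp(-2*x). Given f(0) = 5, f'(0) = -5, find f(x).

Characteristic equation r² + 2r + 26 = 0 has discriminant (2)² - 4·(26) = -100 < 0, so r = -1 ± 5i.
Hence f_h = C1*cos(5*x)*exp(-x) + C2*exp(-x)*sin(5*x).
Try f_p = A*exp(-2*x). Substituting into the equation and dividing by exp(-2*x) gives A = -7/26, so f_p = -7*exp(-2*x)/26.
General solution: f = -7*exp(-2*x)/26 + C1*cos(5*x)*exp(-x) + C2*exp(-x)*sin(5*x).
Apply the initial conditions: f(0) = -7/26 + C1 = 5 and f'(0) = 7/13 - C1 + 5*C2 = -5. Solving gives C1 = 137/26, C2 = -7/130.

f = -7*exp(-2*x)/26 - 7*exp(-x)*sin(5*x)/130 + 137*cos(5*x)*exp(-x)/26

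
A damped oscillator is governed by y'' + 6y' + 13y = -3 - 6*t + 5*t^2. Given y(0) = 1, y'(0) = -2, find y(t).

Characteristic equation r² + 6r + 13 = 0 has discriminant (6)² - 4·(13) = -16 < 0, so r = -3 ± 2i.
Hence y_h = C1*cos(2*t)*exp(-3*t) + C2*exp(-3*t)*sin(2*t).
For the particular solution try y_p = A0 + A1*t + A2*t^2. Substituting and matching coefficients of each power of t gives A0 = 191/2197, A1 = -138/169, A2 = 5/13, so y_p = 191/2197 - 138*t/169 + 5*t^2/13.
General solution: y = 191/2197 - 138*t/169 + 5*t^2/13 + C1*cos(2*t)*exp(-3*t) + C2*exp(-3*t)*sin(2*t).
Apply the initial conditions: y(0) = 191/2197 + C1 = 1 and y'(0) = -138/169 - 3*C1 + 2*C2 = -2. Solving gives C1 = 2006/2197, C2 = 1709/2197.

y = 191/2197 - 138*t/169 + 5*t**2/13 + 1709*exp(-3*t)*sin(2*t)/2197 + 2006*cos(2*t)*exp(-3*t)/2197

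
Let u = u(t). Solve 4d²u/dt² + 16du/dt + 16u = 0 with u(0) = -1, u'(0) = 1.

Divide through by 4: u'' + 4u' + 4u = 0.
Characteristic equation r² + 4r + 4 = 0 has discriminant (4)² - 4·(4) = 0, so r = -2 is a repeated root.
Hence u_h = (C1 + C2*t)*exp(-2*t).
Apply the initial conditions: u(0) = C1 = -1 and u'(0) = C2 - 2*C1 = 1. Solving gives C1 = -1, C2 = -1.

u = -exp(-2*t) - t*exp(-2*t)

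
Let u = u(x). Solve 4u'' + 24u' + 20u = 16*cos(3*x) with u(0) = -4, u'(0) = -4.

Divide through by 4: u'' + 6u' + 5u = 4*cos(3*x).
Characteristic equation r² + 6r + 5 = 0 factors as (r + 5)(r + 1) = 0, so r = -5, -1.
Hence u_h = C1*exp(-5*x) + C2*exp(-x).
Try u_p = A*cos(3*x) + B*sin(3*x). Substituting and equating the coefficients of cos(3x) and sin(3x) gives A = -4/85, B = 18/85, so u_p = -4*cos(3*x)/85 + 18*sin(3*x)/85.
General solution: u = -4*cos(3*x)/85 + 18*sin(3*x)/85 + C1*exp(-5*x) + C2*exp(-x).
Apply the initial conditions: u(0) = -4/85 + C1 + C2 = -4 and u'(0) = 54/85 - C2 - 5*C1 = -4. Solving gives C1 = 73/34, C2 = -61/10.

u = -61*exp(-x)/10 - 4*cos(3*x)/85 + 18*sin(3*x)/85 + 73*exp(-5*x)/34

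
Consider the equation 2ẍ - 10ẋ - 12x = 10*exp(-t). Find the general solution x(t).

x = C1*exp(-t) + C2*exp(6*t) - 5*t*exp(-t)/7

Divide through by 2: x'' - 5x' - 6x = 5*exp(-t).
Characteristic equation r² - 5r - 6 = 0 factors as (r + 1)(r - 6) = 0, so r = -1, 6.
Hence x_h = C1*exp(-t) + C2*exp(6*t).
Since exp(-t) solves the homogeneous equation (r = -1 is a root of multiplicity 1), multiply the trial by t. Try x_p = A*t*exp(-t). Substituting into the equation and dividing by exp(-t) gives A = -5/7, so x_p = -5*t*exp(-t)/7.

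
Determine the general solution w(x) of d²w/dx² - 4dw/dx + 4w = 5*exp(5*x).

Characteristic equation r² - 4r + 4 = 0 has discriminant (-4)² - 4·(4) = 0, so r = 2 is a repeated root.
Hence w_h = (C1 + C2*x)*exp(2*x).
Try w_p = A*exp(5*x). Substituting into the equation and dividing by exp(5*x) gives A = 5/9, so w_p = 5*exp(5*x)/9.

w = 5*exp(5*x)/9 + C1*exp(2*x) + C2*x*exp(2*x)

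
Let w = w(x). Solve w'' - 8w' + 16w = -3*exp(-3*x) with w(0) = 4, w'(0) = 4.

Characteristic equation r² - 8r + 16 = 0 has discriminant (-8)² - 4·(16) = 0, so r = 4 is a repeated root.
Hence w_h = (C1 + C2*x)*exp(4*x).
Try w_p = A*exp(-3*x). Substituting into the equation and dividing by exp(-3*x) gives A = -3/49, so w_p = -3*exp(-3*x)/49.
General solution: w = -3*exp(-3*x)/49 + C1*exp(4*x) + C2*x*exp(4*x).
Apply the initial conditions: w(0) = -3/49 + C1 = 4 and w'(0) = 9/49 + C2 + 4*C1 = 4. Solving gives C1 = 199/49, C2 = -87/7.

w = -3*exp(-3*x)/49 + 199*exp(4*x)/49 - 87*x*exp(4*x)/7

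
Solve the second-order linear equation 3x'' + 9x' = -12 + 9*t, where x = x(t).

Divide through by 3: x'' + 3x' = -4 + 3*t.
Characteristic equation r² + 3r = 0 factors as (r + 3)r = 0, so r = -3, 0.
Hence x_h = C1*exp(-3*t) + C2.
Since 0 is a characteristic root (multiplicity 1), multiply the polynomial trial by t: try x_p = t*(A0 + A1*t). Substituting and matching coefficients of each power of t gives A0 = -5/3, A1 = 1/2, so x_p = t^2/2 - 5*t/3.

x = C2 + t**2/2 - 5*t/3 + C1*exp(-3*t)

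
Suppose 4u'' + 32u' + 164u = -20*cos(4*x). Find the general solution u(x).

u = -160*sin(4*x)/1649 - 125*cos(4*x)/1649 + C1*cos(5*x)*exp(-4*x) + C2*exp(-4*x)*sin(5*x)

Divide through by 4: u'' + 8u' + 41u = -5*cos(4*x).
Characteristic equation r² + 8r + 41 = 0 has discriminant (8)² - 4·(41) = -100 < 0, so r = -4 ± 5i.
Hence u_h = C1*cos(5*x)*exp(-4*x) + C2*exp(-4*x)*sin(5*x).
Try u_p = A*cos(4*x) + B*sin(4*x). Substituting and equating the coefficients of cos(4x) and sin(4x) gives A = -125/1649, B = -160/1649, so u_p = -160*sin(4*x)/1649 - 125*cos(4*x)/1649.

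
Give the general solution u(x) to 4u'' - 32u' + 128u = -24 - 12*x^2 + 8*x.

u = -91/512 - 3*x**2/32 + x/64 + C1*cos(4*x)*exp(4*x) + C2*exp(4*x)*sin(4*x)

Divide through by 4: u'' - 8u' + 32u = -6 - 3*x^2 + 2*x.
Characteristic equation r² - 8r + 32 = 0 has discriminant (-8)² - 4·(32) = -64 < 0, so r = 4 ± 4i.
Hence u_h = C1*cos(4*x)*exp(4*x) + C2*exp(4*x)*sin(4*x).
For the particular solution try u_p = A0 + A1*x + A2*x^2. Substituting and matching coefficients of each power of x gives A0 = -91/512, A1 = 1/64, A2 = -3/32, so u_p = -91/512 - 3*x^2/32 + x/64.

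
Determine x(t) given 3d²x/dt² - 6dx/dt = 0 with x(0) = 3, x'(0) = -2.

Divide through by 3: x'' - 2x' = 0.
Characteristic equation r² - 2r = 0 factors as (r - 2)r = 0, so r = 2, 0.
Hence x_h = C1*exp(2*t) + C2.
Apply the initial conditions: x(0) = C1 + C2 = 3 and x'(0) = 2*C1 = -2. Solving gives C1 = -1, C2 = 4.

x = 4 - exp(2*t)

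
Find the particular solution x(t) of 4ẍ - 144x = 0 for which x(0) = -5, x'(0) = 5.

x = -35*exp(-6*t)/12 - 25*exp(6*t)/12

Divide through by 4: x'' - 36x = 0.
Characteristic equation r² - 36 = 0 factors as (r - 6)(r + 6) = 0, so r = 6, -6.
Hence x_h = C1*exp(6*t) + C2*exp(-6*t).
Apply the initial conditions: x(0) = C1 + C2 = -5 and x'(0) = -6*C2 + 6*C1 = 5. Solving gives C1 = -25/12, C2 = -35/12.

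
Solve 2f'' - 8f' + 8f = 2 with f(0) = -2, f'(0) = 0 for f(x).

f = 1/4 - 9*exp(2*x)/4 + 9*x*exp(2*x)/2

Divide through by 2: f'' - 4f' + 4f = 1.
Characteristic equation r² - 4r + 4 = 0 has discriminant (-4)² - 4·(4) = 0, so r = 2 is a repeated root.
Hence f_h = (C1 + C2*x)*exp(2*x).
For the particular solution try f_p = A0. Substituting and matching coefficients of each power of x gives A0 = 1/4, so f_p = 1/4.
General solution: f = 1/4 + C1*exp(2*x) + C2*x*exp(2*x).
Apply the initial conditions: f(0) = 1/4 + C1 = -2 and f'(0) = C2 + 2*C1 = 0. Solving gives C1 = -9/4, C2 = 9/2.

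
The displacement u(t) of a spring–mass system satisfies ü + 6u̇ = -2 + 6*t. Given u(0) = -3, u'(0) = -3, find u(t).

u = -41/12 + t**2/2 - t/2 + 5*exp(-6*t)/12

Characteristic equation r² + 6r = 0 factors as (r + 6)r = 0, so r = -6, 0.
Hence u_h = C1*exp(-6*t) + C2.
Since 0 is a characteristic root (multiplicity 1), multiply the polynomial trial by t: try u_p = t*(A0 + A1*t). Substituting and matching coefficients of each power of t gives A0 = -1/2, A1 = 1/2, so u_p = t^2/2 - t/2.
General solution: u = C2 + t^2/2 - t/2 + C1*exp(-6*t).
Apply the initial conditions: u(0) = C1 + C2 = -3 and u'(0) = -1/2 - 6*C1 = -3. Solving gives C1 = 5/12, C2 = -41/12.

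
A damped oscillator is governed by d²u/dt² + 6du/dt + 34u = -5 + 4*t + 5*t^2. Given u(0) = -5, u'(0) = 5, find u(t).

u = -822/4913 + 5*t**2/34 + 19*t/289 - 46987*exp(-3*t)*sin(5*t)/24565 - 23743*cos(5*t)*exp(-3*t)/4913

Characteristic equation r² + 6r + 34 = 0 has discriminant (6)² - 4·(34) = -100 < 0, so r = -3 ± 5i.
Hence u_h = C1*cos(5*t)*exp(-3*t) + C2*exp(-3*t)*sin(5*t).
For the particular solution try u_p = A0 + A1*t + A2*t^2. Substituting and matching coefficients of each power of t gives A0 = -822/4913, A1 = 19/289, A2 = 5/34, so u_p = -822/4913 + 5*t^2/34 + 19*t/289.
General solution: u = -822/4913 + 5*t^2/34 + 19*t/289 + C1*cos(5*t)*exp(-3*t) + C2*exp(-3*t)*sin(5*t).
Apply the initial conditions: u(0) = -822/4913 + C1 = -5 and u'(0) = 19/289 - 3*C1 + 5*C2 = 5. Solving gives C1 = -23743/4913, C2 = -46987/24565.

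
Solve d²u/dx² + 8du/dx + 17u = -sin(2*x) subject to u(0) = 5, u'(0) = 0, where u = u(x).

Characteristic equation r² + 8r + 17 = 0 has discriminant (8)² - 4·(17) = -4 < 0, so r = -4 ± i.
Hence u_h = C1*cos(x)*exp(-4*x) + C2*exp(-4*x)*sin(x).
Try u_p = A*cos(2*x) + B*sin(2*x). Substituting and equating the coefficients of cos(2x) and sin(2x) gives A = 16/425, B = -13/425, so u_p = -13*sin(2*x)/425 + 16*cos(2*x)/425.
General solution: u = -13*sin(2*x)/425 + 16*cos(2*x)/425 + C1*cos(x)*exp(-4*x) + C2*exp(-4*x)*sin(x).
Apply the initial conditions: u(0) = 16/425 + C1 = 5 and u'(0) = -26/425 + C2 - 4*C1 = 0. Solving gives C1 = 2109/425, C2 = 8462/425.

u = -13*sin(2*x)/425 + 16*cos(2*x)/425 + 2109*cos(x)*exp(-4*x)/425 + 8462*exp(-4*x)*sin(x)/425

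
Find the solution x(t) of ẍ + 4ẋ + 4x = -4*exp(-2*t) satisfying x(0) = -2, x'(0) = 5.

x = -2*exp(-2*t) + t*exp(-2*t) - 2*t**2*exp(-2*t)

Characteristic equation r² + 4r + 4 = 0 has discriminant (4)² - 4·(4) = 0, so r = -2 is a repeated root.
Hence x_h = (C1 + C2*t)*exp(-2*t).
Since exp(-2*t) solves the homogeneous equation (r = -2 is a root of multiplicity 2), multiply the trial by t^2. Try x_p = A*t^2*exp(-2*t). Substituting into the equation and dividing by exp(-2*t) gives A = -2, so x_p = -2*t^2*exp(-2*t).
General solution: x = C1*exp(-2*t) - 2*t^2*exp(-2*t) + C2*t*exp(-2*t).
Apply the initial conditions: x(0) = C1 = -2 and x'(0) = C2 - 2*C1 = 5. Solving gives C1 = -2, C2 = 1.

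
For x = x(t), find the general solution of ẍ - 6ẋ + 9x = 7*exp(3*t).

x = C1*exp(3*t) + 7*t**2*exp(3*t)/2 + C2*t*exp(3*t)

Characteristic equation r² - 6r + 9 = 0 has discriminant (-6)² - 4·(9) = 0, so r = 3 is a repeated root.
Hence x_h = (C1 + C2*t)*exp(3*t).
Since exp(3*t) solves the homogeneous equation (r = 3 is a root of multiplicity 2), multiply the trial by t^2. Try x_p = A*t^2*exp(3*t). Substituting into the equation and dividing by exp(3*t) gives A = 7/2, so x_p = 7*t^2*exp(3*t)/2.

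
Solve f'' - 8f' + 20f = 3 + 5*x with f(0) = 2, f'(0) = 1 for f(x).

Characteristic equation r² - 8r + 20 = 0 has discriminant (-8)² - 4·(20) = -16 < 0, so r = 4 ± 2i.
Hence f_h = C1*cos(2*x)*exp(4*x) + C2*exp(4*x)*sin(2*x).
For the particular solution try f_p = A0 + A1*x. Substituting and matching coefficients of each power of x gives A0 = 1/4, A1 = 1/4, so f_p = 1/4 + x/4.
General solution: f = 1/4 + x/4 + C1*cos(2*x)*exp(4*x) + C2*exp(4*x)*sin(2*x).
Apply the initial conditions: f(0) = 1/4 + C1 = 2 and f'(0) = 1/4 + 2*C2 + 4*C1 = 1. Solving gives C1 = 7/4, C2 = -25/8.

f = 1/4 + x/4 - 25*exp(4*x)*sin(2*x)/8 + 7*cos(2*x)*exp(4*x)/4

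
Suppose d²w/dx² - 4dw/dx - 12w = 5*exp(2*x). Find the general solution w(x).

Characteristic equation r² - 4r - 12 = 0 factors as (r - 6)(r + 2) = 0, so r = 6, -2.
Hence w_h = C1*exp(6*x) + C2*exp(-2*x).
Try w_p = A*exp(2*x). Substituting into the equation and dividing by exp(2*x) gives A = -5/16, so w_p = -5*exp(2*x)/16.

w = -5*exp(2*x)/16 + C1*exp(6*x) + C2*exp(-2*x)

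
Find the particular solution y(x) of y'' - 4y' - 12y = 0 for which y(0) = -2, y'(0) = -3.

y = -9*exp(-2*x)/8 - 7*exp(6*x)/8

Characteristic equation r² - 4r - 12 = 0 factors as (r + 2)(r - 6) = 0, so r = -2, 6.
Hence y_h = C1*exp(-2*x) + C2*exp(6*x).
Apply the initial conditions: y(0) = C1 + C2 = -2 and y'(0) = -2*C1 + 6*C2 = -3. Solving gives C1 = -9/8, C2 = -7/8.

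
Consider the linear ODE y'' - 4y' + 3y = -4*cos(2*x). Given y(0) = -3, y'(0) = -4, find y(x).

Characteristic equation r² - 4r + 3 = 0 factors as (r - 3)(r - 1) = 0, so r = 3, 1.
Hence y_h = C1*exp(3*x) + C2*exp(x).
Try y_p = A*cos(2*x) + B*sin(2*x). Substituting and equating the coefficients of cos(2x) and sin(2x) gives A = 4/65, B = 32/65, so y_p = 4*cos(2*x)/65 + 32*sin(2*x)/65.
General solution: y = 4*cos(2*x)/65 + 32*sin(2*x)/65 + C1*exp(3*x) + C2*exp(x).
Apply the initial conditions: y(0) = 4/65 + C1 + C2 = -3 and y'(0) = 64/65 + C2 + 3*C1 = -4. Solving gives C1 = -25/26, C2 = -21/10.

y = -25*exp(3*x)/26 - 21*exp(x)/10 + 4*cos(2*x)/65 + 32*sin(2*x)/65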